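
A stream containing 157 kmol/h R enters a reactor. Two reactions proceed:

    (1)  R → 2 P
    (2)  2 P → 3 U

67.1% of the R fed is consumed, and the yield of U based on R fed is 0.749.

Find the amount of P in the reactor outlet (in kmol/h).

132 kmol/h

Conversion of R: R consumed = 1ξ₁ = 0.671 × 157 → ξ₁ = 105.3 kmol/h.
Yield of U: 3ξ₂ / 157 = 0.749 → ξ₂ = 39.2 kmol/h.
Outlet amounts (n = n₀ + Σ ν·ξ):
  R: 157 − 1(105.3) = 51.65
  P: 0 + 2(105.3) − 2(39.2) = 132.3
  U: 0 + 3(39.2) = 117.6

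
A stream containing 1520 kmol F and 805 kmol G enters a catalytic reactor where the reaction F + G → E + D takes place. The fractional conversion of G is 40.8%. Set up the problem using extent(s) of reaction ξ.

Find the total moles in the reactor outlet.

G reacted = 0.408 × 805 = 328.4 kmol; ν_G = −1, so ξ = 328.4/1 = 328.4 kmol.
Outlet amounts (n = n₀ + ν ξ):
  F: 1520 − 1(328.4) = 1192
  G: 805 − 1(328.4) = 476.6
  E: 0 + 1(328.4) = 328.4
  D: 0 + 1(328.4) = 328.4
Total out = 1192 + 476.6 + 328.4 + 328.4 = 2325 kmol.

2320 kmol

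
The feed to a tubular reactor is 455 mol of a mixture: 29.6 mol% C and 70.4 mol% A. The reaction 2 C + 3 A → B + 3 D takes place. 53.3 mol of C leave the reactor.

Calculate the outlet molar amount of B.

40.7 mol

For C: n = n₀ − 2ξ → 53.3 = 134.7 − 2ξ, giving ξ = 40.69 mol.
Outlet amounts (n = n₀ + ν ξ):
  C: 134.7 − 2(40.69) = 53.3
  A: 320.3 − 3(40.69) = 198.3
  B: 0 + 1(40.69) = 40.69
  D: 0 + 3(40.69) = 122.1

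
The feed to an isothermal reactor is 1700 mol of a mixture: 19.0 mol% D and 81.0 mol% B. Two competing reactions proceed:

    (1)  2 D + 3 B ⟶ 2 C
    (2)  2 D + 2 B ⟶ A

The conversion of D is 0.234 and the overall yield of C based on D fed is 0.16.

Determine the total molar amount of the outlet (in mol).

1590 mol

Yield of C: 2ξ₁ / 323 = 0.16 → ξ₁ = 25.84 mol.
Conversion of D: 2ξ₁ + 2ξ₂ = 0.234 × 323 = 75.58 → ξ₂ = 11.95 mol.
Outlet amounts (n = n₀ + Σ ν·ξ):
  D: 323 − 2(25.84) − 2(11.95) = 247.4
  B: 1377 − 3(25.84) − 2(11.95) = 1276
  C: 0 + 2(25.84) = 51.68
  A: 0 + 1(11.95) = 11.95
Total out = 247.4 + 1276 + 51.68 + 11.95 = 1587 mol.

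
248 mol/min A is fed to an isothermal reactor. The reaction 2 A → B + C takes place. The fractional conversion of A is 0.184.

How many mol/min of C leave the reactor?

22.8 mol/min

A reacted = 0.184 × 248 = 45.63 mol/min; ν_A = −2, so ξ = 45.63/2 = 22.82 mol/min.
Outlet amounts (n = n₀ + ν ξ):
  A: 248 − 2(22.82) = 202.4
  B: 0 + 1(22.82) = 22.82
  C: 0 + 1(22.82) = 22.82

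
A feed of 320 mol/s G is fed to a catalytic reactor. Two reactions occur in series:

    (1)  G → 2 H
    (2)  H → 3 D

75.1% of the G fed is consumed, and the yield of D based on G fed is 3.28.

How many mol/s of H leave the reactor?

131 mol/s

Conversion of G: G consumed = 1ξ₁ = 0.751 × 320 → ξ₁ = 240.3 mol/s.
Yield of D: 3ξ₂ / 320 = 3.28 → ξ₂ = 349.9 mol/s.
Outlet amounts (n = n₀ + Σ ν·ξ):
  G: 320 − 1(240.3) = 79.68
  H: 0 + 2(240.3) − 1(349.9) = 130.8
  D: 0 + 3(349.9) = 1050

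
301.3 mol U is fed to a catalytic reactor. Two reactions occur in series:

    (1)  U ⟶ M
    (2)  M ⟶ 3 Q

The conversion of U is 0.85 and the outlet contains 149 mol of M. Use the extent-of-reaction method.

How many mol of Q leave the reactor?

321 mol

Conversion of U: U consumed = 1ξ₁ = 0.85 × 301.3 → ξ₁ = 256.1 mol.
M balance: n_M = 0 + 1ξ₁ − 1ξ₂ = 149 → ξ₂ = (1·256.1 − 149)/1 = 107.1 mol.
Outlet amounts (n = n₀ + Σ ν·ξ):
  U: 301.3 − 1(256.1) = 45.19
  M: 0 + 1(256.1) − 1(107.1) = 149
  Q: 0 + 3(107.1) = 321.3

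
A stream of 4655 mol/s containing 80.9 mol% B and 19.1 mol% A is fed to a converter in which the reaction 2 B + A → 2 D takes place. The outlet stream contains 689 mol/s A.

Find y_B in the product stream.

For A: n = n₀ − 1ξ → 689 = 889.1 − 1ξ, giving ξ = 200.1 mol/s.
Outlet amounts (n = n₀ + ν ξ):
  B: 3766 − 2(200.1) = 3366
  A: 889.1 − 1(200.1) = 689
  D: 0 + 2(200.1) = 400.2
Total out = 4455 mol/s; y_B = 3366 / 4455 = 0.7555.

0.756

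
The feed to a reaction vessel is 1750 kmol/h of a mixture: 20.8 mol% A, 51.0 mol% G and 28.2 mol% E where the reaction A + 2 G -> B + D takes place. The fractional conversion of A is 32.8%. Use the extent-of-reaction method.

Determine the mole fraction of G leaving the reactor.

0.401

A reacted = 0.328 × 364 = 119.4 kmol/h; ν_A = −1, so ξ = 119.4/1 = 119.4 kmol/h.
Outlet amounts (n = n₀ + ν ξ):
  A: 364 − 1(119.4) = 244.6
  G: 892.5 − 2(119.4) = 653.7
  B: 0 + 1(119.4) = 119.4
  D: 0 + 1(119.4) = 119.4
  E: 493.5 (inert)
Total out = 1631 kmol/h; y_G = 653.7 / 1631 = 0.4009.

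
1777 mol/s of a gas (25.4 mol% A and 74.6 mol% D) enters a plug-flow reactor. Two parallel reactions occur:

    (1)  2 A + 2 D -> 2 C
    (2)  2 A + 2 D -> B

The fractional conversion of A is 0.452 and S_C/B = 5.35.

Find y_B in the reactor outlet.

0.018

Conversion of A: A consumed = 0.452 × 451.4 = 204 mol/s = 2ξ₁ + 2ξ₂.
Selectivity: 2ξ₁ / (1ξ₂) = 5.35 → ξ₁ = 2.675 ξ₂.
Substitute: (2·2.675 + 2) ξ₂ = 204 → ξ₂ = 27.76 mol/s, ξ₁ = 74.25 mol/s.
Outlet amounts (n = n₀ + Σ ν·ξ):
  A: 451.4 − 2(74.25) − 2(27.76) = 247.3
  D: 1326 − 2(74.25) − 2(27.76) = 1122
  C: 0 + 2(74.25) = 148.5
  B: 0 + 1(27.76) = 27.76
Total out = 1545 mol/s; y_B = 27.76 / 1545 = 0.01796.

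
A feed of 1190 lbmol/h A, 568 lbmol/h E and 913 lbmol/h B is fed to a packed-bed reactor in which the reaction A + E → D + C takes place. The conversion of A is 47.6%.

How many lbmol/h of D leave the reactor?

A reacted = 0.476 × 1190 = 566.4 lbmol/h; ν_A = −1, so ξ = 566.4/1 = 566.4 lbmol/h.
Outlet amounts (n = n₀ + ν ξ):
  A: 1190 − 1(566.4) = 623.6
  E: 568 − 1(566.4) = 1.56
  D: 0 + 1(566.4) = 566.4
  C: 0 + 1(566.4) = 566.4
  B: 913 (inert)

566 lbmol/h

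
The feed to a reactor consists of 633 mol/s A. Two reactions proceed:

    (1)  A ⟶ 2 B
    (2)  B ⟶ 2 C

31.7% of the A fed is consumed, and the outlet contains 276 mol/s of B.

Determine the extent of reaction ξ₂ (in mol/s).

ξ₂ = 125 mol/s

Conversion of A: A consumed = 1ξ₁ = 0.317 × 633 → ξ₁ = 200.7 mol/s.
B balance: n_B = 0 + 2ξ₁ − 1ξ₂ = 276 → ξ₂ = (2·200.7 − 276)/1 = 125.3 mol/s.
Outlet amounts (n = n₀ + Σ ν·ξ):
  A: 633 − 1(200.7) = 432.3
  B: 0 + 2(200.7) − 1(125.3) = 276
  C: 0 + 2(125.3) = 250.6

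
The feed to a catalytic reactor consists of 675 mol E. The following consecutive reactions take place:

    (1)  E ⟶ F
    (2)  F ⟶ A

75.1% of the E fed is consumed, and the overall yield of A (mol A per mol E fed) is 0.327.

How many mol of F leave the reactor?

Conversion of E: E consumed = 1ξ₁ = 0.751 × 675 → ξ₁ = 506.9 mol.
Yield of A: 1ξ₂ / 675 = 0.327 → ξ₂ = 220.7 mol.
Outlet amounts (n = n₀ + Σ ν·ξ):
  E: 675 − 1(506.9) = 168.1
  F: 0 + 1(506.9) − 1(220.7) = 286.2
  A: 0 + 1(220.7) = 220.7

286 mol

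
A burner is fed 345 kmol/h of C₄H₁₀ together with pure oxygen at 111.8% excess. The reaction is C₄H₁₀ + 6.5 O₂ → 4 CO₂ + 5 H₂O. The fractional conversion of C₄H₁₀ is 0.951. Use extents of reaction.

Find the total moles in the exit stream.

5590 kmol/h

Stoichiometric O₂ = 6.5 × 345 = 2242 kmol/h; O₂ fed = 2242 × 2.118 = 4750 kmol/h.
Fuel reacted = 0.951 × 345 → ξ = 328.1 kmol/h.
Outlet (n = n₀ + ν ξ):
  C₄H₁₀: 345 − 1(328.1) = 16.91
  O₂: 4750 − 6.5(328.1) = 2617
  CO₂: 0 + 4(328.1) = 1312
  H₂O: 0 + 5(328.1) = 1640
Total out = 16.91 + 2617 + 1312 + 1640 = 5587 kmol/h.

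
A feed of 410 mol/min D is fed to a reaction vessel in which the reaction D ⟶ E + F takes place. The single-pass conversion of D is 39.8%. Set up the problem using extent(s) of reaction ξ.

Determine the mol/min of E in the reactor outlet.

D reacted = 0.398 × 410 = 163.2 mol/min; ν_D = −1, so ξ = 163.2/1 = 163.2 mol/min.
Outlet amounts (n = n₀ + ν ξ):
  D: 410 − 1(163.2) = 246.8
  E: 0 + 1(163.2) = 163.2
  F: 0 + 1(163.2) = 163.2

163 mol/min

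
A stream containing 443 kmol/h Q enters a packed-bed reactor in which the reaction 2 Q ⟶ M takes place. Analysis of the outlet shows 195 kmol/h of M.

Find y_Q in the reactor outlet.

For M: n = n₀ + 1ξ → 195 = 0 + 1ξ, giving ξ = 195 kmol/h.
Outlet amounts (n = n₀ + ν ξ):
  Q: 443 − 2(195) = 53
  M: 0 + 1(195) = 195
Total out = 248 kmol/h; y_Q = 53 / 248 = 0.2137.

0.214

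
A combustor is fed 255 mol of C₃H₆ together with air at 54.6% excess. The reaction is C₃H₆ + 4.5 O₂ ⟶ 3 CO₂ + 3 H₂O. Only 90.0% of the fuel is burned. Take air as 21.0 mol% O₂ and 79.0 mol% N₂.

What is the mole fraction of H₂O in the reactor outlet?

0.0781

Stoichiometric O₂ = 4.5 × 255 = 1148 mol; O₂ fed = 1148 × 1.546 = 1774 mol.
N₂ fed = 1774 × 79/21 = 6674 mol.
Fuel reacted = 0.9 × 255 → ξ = 229.5 mol.
Outlet (n = n₀ + ν ξ):
  C₃H₆: 255 − 1(229.5) = 25.5
  O₂: 1774 − 4.5(229.5) = 741.3
  N₂: 6674 (inert)
  CO₂: 0 + 3(229.5) = 688.5
  H₂O: 0 + 3(229.5) = 688.5
Total out = 8818 mol; y_H₂O = 688.5 / 8818 = 0.07808.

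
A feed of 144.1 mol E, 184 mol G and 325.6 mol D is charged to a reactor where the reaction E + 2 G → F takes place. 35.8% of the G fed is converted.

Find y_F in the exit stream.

0.056

G reacted = 0.358 × 184 = 65.87 mol; ν_G = −2, so ξ = 65.87/2 = 32.94 mol.
Outlet amounts (n = n₀ + ν ξ):
  E: 144.1 − 1(32.94) = 111.2
  G: 184 − 2(32.94) = 118.1
  F: 0 + 1(32.94) = 32.94
  D: 325.6 (inert)
Total out = 587.8 mol; y_F = 32.94 / 587.8 = 0.05603.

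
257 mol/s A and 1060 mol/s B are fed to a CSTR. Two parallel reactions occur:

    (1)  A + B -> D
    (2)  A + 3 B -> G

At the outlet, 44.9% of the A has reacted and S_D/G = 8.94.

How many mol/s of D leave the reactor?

Conversion of A: A consumed = 0.449 × 257 = 115.4 mol/s = 1ξ₁ + 1ξ₂.
Selectivity: 1ξ₁ / (1ξ₂) = 8.94 → ξ₁ = 8.94 ξ₂.
Substitute: (1·8.94 + 1) ξ₂ = 115.4 → ξ₂ = 11.61 mol/s, ξ₁ = 103.8 mol/s.
Outlet amounts (n = n₀ + Σ ν·ξ):
  A: 257 − 1(103.8) − 1(11.61) = 141.6
  B: 1060 − 1(103.8) − 3(11.61) = 921.4
  D: 0 + 1(103.8) = 103.8
  G: 0 + 1(11.61) = 11.61

104 mol/s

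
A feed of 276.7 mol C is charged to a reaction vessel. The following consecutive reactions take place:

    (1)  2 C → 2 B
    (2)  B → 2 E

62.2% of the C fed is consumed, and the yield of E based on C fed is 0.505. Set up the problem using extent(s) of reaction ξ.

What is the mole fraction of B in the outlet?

Conversion of C: C consumed = 2ξ₁ = 0.622 × 276.7 → ξ₁ = 86.05 mol.
Yield of E: 2ξ₂ / 276.7 = 0.505 → ξ₂ = 69.87 mol.
Outlet amounts (n = n₀ + Σ ν·ξ):
  C: 276.7 − 2(86.05) = 104.6
  B: 0 + 2(86.05) − 1(69.87) = 102.2
  E: 0 + 2(69.87) = 139.7
Total out = 346.6 mol; y_B = 102.2 / 346.6 = 0.295.

0.295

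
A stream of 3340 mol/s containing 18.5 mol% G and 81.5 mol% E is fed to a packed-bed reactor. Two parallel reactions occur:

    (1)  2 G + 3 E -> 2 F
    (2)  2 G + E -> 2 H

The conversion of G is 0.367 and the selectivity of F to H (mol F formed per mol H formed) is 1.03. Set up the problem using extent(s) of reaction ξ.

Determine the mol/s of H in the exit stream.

Conversion of G: G consumed = 0.367 × 617.9 = 226.8 mol/s = 2ξ₁ + 2ξ₂.
Selectivity: 2ξ₁ / (2ξ₂) = 1.03 → ξ₁ = 1.03 ξ₂.
Substitute: (2·1.03 + 2) ξ₂ = 226.8 → ξ₂ = 55.85 mol/s, ξ₁ = 57.53 mol/s.
Outlet amounts (n = n₀ + Σ ν·ξ):
  G: 617.9 − 2(57.53) − 2(55.85) = 391.1
  E: 2722 − 3(57.53) − 1(55.85) = 2494
  F: 0 + 2(57.53) = 115.1
  H: 0 + 2(55.85) = 111.7

112 mol/s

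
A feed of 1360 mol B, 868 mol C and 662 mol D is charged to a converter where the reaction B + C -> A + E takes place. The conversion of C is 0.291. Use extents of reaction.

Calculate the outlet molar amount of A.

C reacted = 0.291 × 868 = 252.6 mol; ν_C = −1, so ξ = 252.6/1 = 252.6 mol.
Outlet amounts (n = n₀ + ν ξ):
  B: 1360 − 1(252.6) = 1107
  C: 868 − 1(252.6) = 615.4
  A: 0 + 1(252.6) = 252.6
  E: 0 + 1(252.6) = 252.6
  D: 662 (inert)

253 mol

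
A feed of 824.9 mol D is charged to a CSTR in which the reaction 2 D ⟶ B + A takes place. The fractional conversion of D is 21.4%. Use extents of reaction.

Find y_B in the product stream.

0.107

D reacted = 0.214 × 824.9 = 176.5 mol; ν_D = −2, so ξ = 176.5/2 = 88.26 mol.
Outlet amounts (n = n₀ + ν ξ):
  D: 824.9 − 2(88.26) = 648.4
  B: 0 + 1(88.26) = 88.26
  A: 0 + 1(88.26) = 88.26
Total out = 824.9 mol; y_B = 88.26 / 824.9 = 0.107.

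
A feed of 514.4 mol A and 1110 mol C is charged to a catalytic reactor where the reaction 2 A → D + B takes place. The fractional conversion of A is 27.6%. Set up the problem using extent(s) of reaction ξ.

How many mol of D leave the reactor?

A reacted = 0.276 × 514.4 = 142 mol; ν_A = −2, so ξ = 142/2 = 70.99 mol.
Outlet amounts (n = n₀ + ν ξ):
  A: 514.4 − 2(70.99) = 372.4
  D: 0 + 1(70.99) = 70.99
  B: 0 + 1(70.99) = 70.99
  C: 1110 (inert)

71 mol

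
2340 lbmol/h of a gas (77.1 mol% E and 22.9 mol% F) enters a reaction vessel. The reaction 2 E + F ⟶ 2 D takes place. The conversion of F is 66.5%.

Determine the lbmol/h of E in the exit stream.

1090 lbmol/h

F reacted = 0.665 × 535.9 = 356.3 lbmol/h; ν_F = −1, so ξ = 356.3/1 = 356.3 lbmol/h.
Outlet amounts (n = n₀ + ν ξ):
  E: 1804 − 2(356.3) = 1091
  F: 535.9 − 1(356.3) = 179.5
  D: 0 + 2(356.3) = 712.7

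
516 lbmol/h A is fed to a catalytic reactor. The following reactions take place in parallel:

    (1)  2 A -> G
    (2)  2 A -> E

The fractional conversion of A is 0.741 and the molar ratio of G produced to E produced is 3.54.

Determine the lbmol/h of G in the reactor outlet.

149 lbmol/h

Conversion of A: A consumed = 0.741 × 516 = 382.4 lbmol/h = 2ξ₁ + 2ξ₂.
Selectivity: 1ξ₁ / (1ξ₂) = 3.54 → ξ₁ = 3.54 ξ₂.
Substitute: (2·3.54 + 2) ξ₂ = 382.4 → ξ₂ = 42.11 lbmol/h, ξ₁ = 149.1 lbmol/h.
Outlet amounts (n = n₀ + Σ ν·ξ):
  A: 516 − 2(149.1) − 2(42.11) = 133.6
  G: 0 + 1(149.1) = 149.1
  E: 0 + 1(42.11) = 42.11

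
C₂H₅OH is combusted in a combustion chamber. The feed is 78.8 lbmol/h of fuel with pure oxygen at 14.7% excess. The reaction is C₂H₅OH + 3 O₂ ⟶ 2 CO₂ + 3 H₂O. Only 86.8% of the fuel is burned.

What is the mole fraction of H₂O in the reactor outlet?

0.49

Stoichiometric O₂ = 3 × 78.8 = 236.4 lbmol/h; O₂ fed = 236.4 × 1.147 = 271.2 lbmol/h.
Fuel reacted = 0.868 × 78.8 → ξ = 68.4 lbmol/h.
Outlet (n = n₀ + ν ξ):
  C₂H₅OH: 78.8 − 1(68.4) = 10.4
  O₂: 271.2 − 3(68.4) = 65.96
  CO₂: 0 + 2(68.4) = 136.8
  H₂O: 0 + 3(68.4) = 205.2
Total out = 418.3 lbmol/h; y_H₂O = 205.2 / 418.3 = 0.4905.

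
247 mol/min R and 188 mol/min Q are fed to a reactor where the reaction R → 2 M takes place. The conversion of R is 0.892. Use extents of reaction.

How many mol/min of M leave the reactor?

R reacted = 0.892 × 247 = 220.3 mol/min; ν_R = −1, so ξ = 220.3/1 = 220.3 mol/min.
Outlet amounts (n = n₀ + ν ξ):
  R: 247 − 1(220.3) = 26.68
  M: 0 + 2(220.3) = 440.6
  Q: 188 (inert)

441 mol/min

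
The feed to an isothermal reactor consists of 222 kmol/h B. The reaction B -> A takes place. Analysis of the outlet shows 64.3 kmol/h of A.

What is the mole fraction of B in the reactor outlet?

For A: n = n₀ + 1ξ → 64.3 = 0 + 1ξ, giving ξ = 64.3 kmol/h.
Outlet amounts (n = n₀ + ν ξ):
  B: 222 − 1(64.3) = 157.7
  A: 0 + 1(64.3) = 64.3
Total out = 222 kmol/h; y_B = 157.7 / 222 = 0.7104.

0.71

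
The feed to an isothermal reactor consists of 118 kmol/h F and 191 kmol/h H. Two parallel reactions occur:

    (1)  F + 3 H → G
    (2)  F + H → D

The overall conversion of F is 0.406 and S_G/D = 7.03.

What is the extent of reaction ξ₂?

Conversion of F: F consumed = 0.406 × 118 = 47.91 kmol/h = 1ξ₁ + 1ξ₂.
Selectivity: 1ξ₁ / (1ξ₂) = 7.03 → ξ₁ = 7.03 ξ₂.
Substitute: (1·7.03 + 1) ξ₂ = 47.91 → ξ₂ = 5.966 kmol/h, ξ₁ = 41.94 kmol/h.
Outlet amounts (n = n₀ + Σ ν·ξ):
  F: 118 − 1(41.94) − 1(5.966) = 70.09
  H: 191 − 3(41.94) − 1(5.966) = 59.21
  G: 0 + 1(41.94) = 41.94
  D: 0 + 1(5.966) = 5.966

ξ₂ = 5.97 kmol/h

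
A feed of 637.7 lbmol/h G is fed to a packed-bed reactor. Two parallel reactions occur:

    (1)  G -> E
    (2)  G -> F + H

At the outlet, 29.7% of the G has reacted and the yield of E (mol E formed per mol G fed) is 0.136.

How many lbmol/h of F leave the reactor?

Yield of E: 1ξ₁ / 637.7 = 0.136 → ξ₁ = 86.73 lbmol/h.
Conversion of G: 1ξ₁ + 1ξ₂ = 0.297 × 637.7 = 189.4 → ξ₂ = 102.7 lbmol/h.
Outlet amounts (n = n₀ + Σ ν·ξ):
  G: 637.7 − 1(86.73) − 1(102.7) = 448.3
  E: 0 + 1(86.73) = 86.73
  F: 0 + 1(102.7) = 102.7
  H: 0 + 1(102.7) = 102.7

103 lbmol/h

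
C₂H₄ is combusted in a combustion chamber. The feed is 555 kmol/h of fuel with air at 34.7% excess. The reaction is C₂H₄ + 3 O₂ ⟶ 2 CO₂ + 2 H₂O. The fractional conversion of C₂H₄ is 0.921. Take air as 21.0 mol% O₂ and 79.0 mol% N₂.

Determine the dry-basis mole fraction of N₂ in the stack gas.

Stoichiometric O₂ = 3 × 555 = 1665 kmol/h; O₂ fed = 1665 × 1.347 = 2243 kmol/h.
N₂ fed = 2243 × 79/21 = 8437 kmol/h.
Fuel reacted = 0.921 × 555 → ξ = 511.2 kmol/h.
Outlet (n = n₀ + ν ξ):
  C₂H₄: 555 − 1(511.2) = 43.84
  O₂: 2243 − 3(511.2) = 709.3
  N₂: 8437 (inert)
  CO₂: 0 + 2(511.2) = 1022
  H₂O: 0 + 2(511.2) = 1022
Dry total = 10210 kmol/h; y_N₂ (dry) = 8437 / 10210 = 0.8261.

0.826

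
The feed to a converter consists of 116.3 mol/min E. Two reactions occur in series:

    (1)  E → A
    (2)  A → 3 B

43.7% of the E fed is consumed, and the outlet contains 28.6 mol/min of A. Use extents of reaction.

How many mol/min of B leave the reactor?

66.7 mol/min

Conversion of E: E consumed = 1ξ₁ = 0.437 × 116.3 → ξ₁ = 50.82 mol/min.
A balance: n_A = 0 + 1ξ₁ − 1ξ₂ = 28.6 → ξ₂ = (1·50.82 − 28.6)/1 = 22.22 mol/min.
Outlet amounts (n = n₀ + Σ ν·ξ):
  E: 116.3 − 1(50.82) = 65.48
  A: 0 + 1(50.82) − 1(22.22) = 28.6
  B: 0 + 3(22.22) = 66.67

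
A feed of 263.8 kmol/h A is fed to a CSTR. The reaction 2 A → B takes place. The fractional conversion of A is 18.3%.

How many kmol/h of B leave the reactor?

A reacted = 0.183 × 263.8 = 48.28 kmol/h; ν_A = −2, so ξ = 48.28/2 = 24.14 kmol/h.
Outlet amounts (n = n₀ + ν ξ):
  A: 263.8 − 2(24.14) = 215.5
  B: 0 + 1(24.14) = 24.14

24.1 kmol/h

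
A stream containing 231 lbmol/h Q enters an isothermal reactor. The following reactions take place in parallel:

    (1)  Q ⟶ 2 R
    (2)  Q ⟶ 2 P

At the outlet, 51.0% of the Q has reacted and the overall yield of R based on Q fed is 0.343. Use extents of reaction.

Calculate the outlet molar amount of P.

Yield of R: 2ξ₁ / 231 = 0.343 → ξ₁ = 39.62 lbmol/h.
Conversion of Q: 1ξ₁ + 1ξ₂ = 0.51 × 231 = 117.8 → ξ₂ = 78.19 lbmol/h.
Outlet amounts (n = n₀ + Σ ν·ξ):
  Q: 231 − 1(39.62) − 1(78.19) = 113.2
  R: 0 + 2(39.62) = 79.23
  P: 0 + 2(78.19) = 156.4

156 lbmol/h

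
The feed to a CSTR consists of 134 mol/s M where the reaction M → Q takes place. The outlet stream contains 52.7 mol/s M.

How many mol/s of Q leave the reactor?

For M: n = n₀ − 1ξ → 52.7 = 134 − 1ξ, giving ξ = 81.3 mol/s.
Outlet amounts (n = n₀ + ν ξ):
  M: 134 − 1(81.3) = 52.7
  Q: 0 + 1(81.3) = 81.3

81.3 mol/s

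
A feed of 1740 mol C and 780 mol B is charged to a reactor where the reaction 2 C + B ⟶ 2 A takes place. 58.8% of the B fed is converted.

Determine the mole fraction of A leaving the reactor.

B reacted = 0.588 × 780 = 458.6 mol; ν_B = −1, so ξ = 458.6/1 = 458.6 mol.
Outlet amounts (n = n₀ + ν ξ):
  C: 1740 − 2(458.6) = 822.7
  B: 780 − 1(458.6) = 321.4
  A: 0 + 2(458.6) = 917.3
Total out = 2061 mol; y_A = 917.3 / 2061 = 0.445.

0.445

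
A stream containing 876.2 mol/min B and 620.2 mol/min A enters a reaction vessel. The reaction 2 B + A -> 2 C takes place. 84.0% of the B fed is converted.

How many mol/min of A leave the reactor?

252 mol/min

B reacted = 0.84 × 876.2 = 736 mol/min; ν_B = −2, so ξ = 736/2 = 368 mol/min.
Outlet amounts (n = n₀ + ν ξ):
  B: 876.2 − 2(368) = 140.2
  A: 620.2 − 1(368) = 252.2
  C: 0 + 2(368) = 736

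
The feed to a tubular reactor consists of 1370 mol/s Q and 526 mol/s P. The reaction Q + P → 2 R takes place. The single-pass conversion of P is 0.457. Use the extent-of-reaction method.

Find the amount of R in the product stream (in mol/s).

481 mol/s

P reacted = 0.457 × 526 = 240.4 mol/s; ν_P = −1, so ξ = 240.4/1 = 240.4 mol/s.
Outlet amounts (n = n₀ + ν ξ):
  Q: 1370 − 1(240.4) = 1130
  P: 526 − 1(240.4) = 285.6
  R: 0 + 2(240.4) = 480.8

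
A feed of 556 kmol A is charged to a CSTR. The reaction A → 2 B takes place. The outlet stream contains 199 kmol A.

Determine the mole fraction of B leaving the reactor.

0.782

For A: n = n₀ − 1ξ → 199 = 556 − 1ξ, giving ξ = 357 kmol.
Outlet amounts (n = n₀ + ν ξ):
  A: 556 − 1(357) = 199
  B: 0 + 2(357) = 714
Total out = 913 kmol; y_B = 714 / 913 = 0.782.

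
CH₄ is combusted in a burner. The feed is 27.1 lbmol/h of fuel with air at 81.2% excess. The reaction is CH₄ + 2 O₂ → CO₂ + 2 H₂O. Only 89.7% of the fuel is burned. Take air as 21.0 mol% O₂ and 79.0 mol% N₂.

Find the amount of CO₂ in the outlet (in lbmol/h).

24.3 lbmol/h

Stoichiometric O₂ = 2 × 27.1 = 54.2 lbmol/h; O₂ fed = 54.2 × 1.812 = 98.21 lbmol/h.
N₂ fed = 98.21 × 79/21 = 369.5 lbmol/h.
Fuel reacted = 0.897 × 27.1 → ξ = 24.31 lbmol/h.
Outlet (n = n₀ + ν ξ):
  CH₄: 27.1 − 1(24.31) = 2.791
  O₂: 98.21 − 2(24.31) = 49.59
  N₂: 369.5 (inert)
  CO₂: 0 + 1(24.31) = 24.31
  H₂O: 0 + 2(24.31) = 48.62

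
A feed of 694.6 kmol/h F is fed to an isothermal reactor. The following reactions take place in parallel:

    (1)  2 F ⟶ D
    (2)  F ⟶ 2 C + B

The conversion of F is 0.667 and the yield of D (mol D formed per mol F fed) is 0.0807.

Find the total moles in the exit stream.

1340 kmol/h

Yield of D: 1ξ₁ / 694.6 = 0.0807 → ξ₁ = 56.05 kmol/h.
Conversion of F: 2ξ₁ + 1ξ₂ = 0.667 × 694.6 = 463.3 → ξ₂ = 351.2 kmol/h.
Outlet amounts (n = n₀ + Σ ν·ξ):
  F: 694.6 − 2(56.05) − 1(351.2) = 231.3
  D: 0 + 1(56.05) = 56.05
  C: 0 + 2(351.2) = 702.4
  B: 0 + 1(351.2) = 351.2
Total out = 231.3 + 56.05 + 702.4 + 351.2 = 1341 kmol/h.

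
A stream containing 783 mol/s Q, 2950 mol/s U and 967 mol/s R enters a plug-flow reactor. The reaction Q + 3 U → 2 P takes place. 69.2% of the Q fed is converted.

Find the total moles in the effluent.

Q reacted = 0.692 × 783 = 541.8 mol/s; ν_Q = −1, so ξ = 541.8/1 = 541.8 mol/s.
Outlet amounts (n = n₀ + ν ξ):
  Q: 783 − 1(541.8) = 241.2
  U: 2950 − 3(541.8) = 1324
  P: 0 + 2(541.8) = 1084
  R: 967 (inert)
Total out = 241.2 + 1324 + 1084 + 967 = 3616 mol/s.

3620 mol/s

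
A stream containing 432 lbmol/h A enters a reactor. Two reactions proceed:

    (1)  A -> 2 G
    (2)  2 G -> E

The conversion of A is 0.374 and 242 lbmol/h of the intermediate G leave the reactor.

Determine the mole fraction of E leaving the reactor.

0.0734

Conversion of A: A consumed = 1ξ₁ = 0.374 × 432 → ξ₁ = 161.6 lbmol/h.
G balance: n_G = 0 + 2ξ₁ − 2ξ₂ = 242 → ξ₂ = (2·161.6 − 242)/2 = 40.57 lbmol/h.
Outlet amounts (n = n₀ + Σ ν·ξ):
  A: 432 − 1(161.6) = 270.4
  G: 0 + 2(161.6) − 2(40.57) = 242
  E: 0 + 1(40.57) = 40.57
Total out = 553 lbmol/h; y_E = 40.57 / 553 = 0.07336.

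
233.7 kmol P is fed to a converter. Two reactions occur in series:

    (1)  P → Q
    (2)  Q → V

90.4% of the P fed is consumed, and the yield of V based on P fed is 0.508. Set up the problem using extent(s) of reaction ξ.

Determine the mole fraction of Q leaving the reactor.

0.396

Conversion of P: P consumed = 1ξ₁ = 0.904 × 233.7 → ξ₁ = 211.3 kmol.
Yield of V: 1ξ₂ / 233.7 = 0.508 → ξ₂ = 118.7 kmol.
Outlet amounts (n = n₀ + Σ ν·ξ):
  P: 233.7 − 1(211.3) = 22.44
  Q: 0 + 1(211.3) − 1(118.7) = 92.55
  V: 0 + 1(118.7) = 118.7
Total out = 233.7 kmol; y_Q = 92.55 / 233.7 = 0.396.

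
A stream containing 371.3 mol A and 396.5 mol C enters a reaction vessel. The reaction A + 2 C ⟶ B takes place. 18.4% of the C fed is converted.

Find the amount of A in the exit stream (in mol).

C reacted = 0.184 × 396.5 = 72.96 mol; ν_C = −2, so ξ = 72.96/2 = 36.48 mol.
Outlet amounts (n = n₀ + ν ξ):
  A: 371.3 − 1(36.48) = 334.8
  C: 396.5 − 2(36.48) = 323.5
  B: 0 + 1(36.48) = 36.48

335 mol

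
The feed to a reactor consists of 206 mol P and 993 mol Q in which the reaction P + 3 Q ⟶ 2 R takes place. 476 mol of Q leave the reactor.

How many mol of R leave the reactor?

For Q: n = n₀ − 3ξ → 476 = 993 − 3ξ, giving ξ = 172.3 mol.
Outlet amounts (n = n₀ + ν ξ):
  P: 206 − 1(172.3) = 33.67
  Q: 993 − 3(172.3) = 476
  R: 0 + 2(172.3) = 344.7

345 mol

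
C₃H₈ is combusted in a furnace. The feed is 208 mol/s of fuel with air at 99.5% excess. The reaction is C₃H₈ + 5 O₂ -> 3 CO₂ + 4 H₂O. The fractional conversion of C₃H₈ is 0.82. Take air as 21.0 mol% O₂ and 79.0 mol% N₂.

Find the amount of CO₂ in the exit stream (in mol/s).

Stoichiometric O₂ = 5 × 208 = 1040 mol/s; O₂ fed = 1040 × 1.995 = 2075 mol/s.
N₂ fed = 2075 × 79/21 = 7805 mol/s.
Fuel reacted = 0.82 × 208 → ξ = 170.6 mol/s.
Outlet (n = n₀ + ν ξ):
  C₃H₈: 208 − 1(170.6) = 37.44
  O₂: 2075 − 5(170.6) = 1222
  N₂: 7805 (inert)
  CO₂: 0 + 3(170.6) = 511.7
  H₂O: 0 + 4(170.6) = 682.2

512 mol/s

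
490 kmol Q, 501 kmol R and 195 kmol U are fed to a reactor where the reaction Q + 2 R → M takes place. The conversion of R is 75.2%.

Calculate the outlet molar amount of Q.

R reacted = 0.752 × 501 = 376.8 kmol; ν_R = −2, so ξ = 376.8/2 = 188.4 kmol.
Outlet amounts (n = n₀ + ν ξ):
  Q: 490 − 1(188.4) = 301.6
  R: 501 − 2(188.4) = 124.2
  M: 0 + 1(188.4) = 188.4
  U: 195 (inert)

302 kmol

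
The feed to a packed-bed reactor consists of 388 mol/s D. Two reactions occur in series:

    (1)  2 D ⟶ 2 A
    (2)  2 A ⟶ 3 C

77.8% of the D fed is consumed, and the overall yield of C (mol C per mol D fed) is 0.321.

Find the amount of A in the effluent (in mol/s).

Conversion of D: D consumed = 2ξ₁ = 0.778 × 388 → ξ₁ = 150.9 mol/s.
Yield of C: 3ξ₂ / 388 = 0.321 → ξ₂ = 41.52 mol/s.
Outlet amounts (n = n₀ + Σ ν·ξ):
  D: 388 − 2(150.9) = 86.14
  A: 0 + 2(150.9) − 2(41.52) = 218.8
  C: 0 + 3(41.52) = 124.5

219 mol/s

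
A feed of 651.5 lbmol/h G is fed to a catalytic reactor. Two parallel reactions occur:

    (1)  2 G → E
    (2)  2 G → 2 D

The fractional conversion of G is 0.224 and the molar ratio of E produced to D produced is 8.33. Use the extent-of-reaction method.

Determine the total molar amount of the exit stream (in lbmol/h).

583 lbmol/h

Conversion of G: G consumed = 0.224 × 651.5 = 145.9 lbmol/h = 2ξ₁ + 2ξ₂.
Selectivity: 1ξ₁ / (2ξ₂) = 8.33 → ξ₁ = 16.66 ξ₂.
Substitute: (2·16.66 + 2) ξ₂ = 145.9 → ξ₂ = 4.132 lbmol/h, ξ₁ = 68.84 lbmol/h.
Outlet amounts (n = n₀ + Σ ν·ξ):
  G: 651.5 − 2(68.84) − 2(4.132) = 505.6
  E: 0 + 1(68.84) = 68.84
  D: 0 + 2(4.132) = 8.264
Total out = 505.6 + 68.84 + 8.264 = 582.7 lbmol/h.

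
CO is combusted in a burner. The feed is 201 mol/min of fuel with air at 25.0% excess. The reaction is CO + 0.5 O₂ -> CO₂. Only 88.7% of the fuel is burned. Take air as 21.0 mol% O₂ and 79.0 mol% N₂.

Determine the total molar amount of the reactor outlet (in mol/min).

Stoichiometric O₂ = 0.5 × 201 = 100.5 mol/min; O₂ fed = 100.5 × 1.250 = 125.6 mol/min.
N₂ fed = 125.6 × 79/21 = 472.6 mol/min.
Fuel reacted = 0.887 × 201 → ξ = 178.3 mol/min.
Outlet (n = n₀ + ν ξ):
  CO: 201 − 1(178.3) = 22.71
  O₂: 125.6 − 0.5(178.3) = 36.48
  N₂: 472.6 (inert)
  CO₂: 0 + 1(178.3) = 178.3
Total out = 22.71 + 36.48 + 472.6 + 178.3 = 710.1 mol/min.

710 mol/min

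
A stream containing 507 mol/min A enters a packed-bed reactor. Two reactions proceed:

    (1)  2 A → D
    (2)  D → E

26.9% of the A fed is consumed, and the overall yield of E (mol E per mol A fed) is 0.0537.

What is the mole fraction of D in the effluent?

0.0934

Conversion of A: A consumed = 2ξ₁ = 0.269 × 507 → ξ₁ = 68.19 mol/min.
Yield of E: 1ξ₂ / 507 = 0.0537 → ξ₂ = 27.23 mol/min.
Outlet amounts (n = n₀ + Σ ν·ξ):
  A: 507 − 2(68.19) = 370.6
  D: 0 + 1(68.19) − 1(27.23) = 40.97
  E: 0 + 1(27.23) = 27.23
Total out = 438.8 mol/min; y_D = 40.97 / 438.8 = 0.09336.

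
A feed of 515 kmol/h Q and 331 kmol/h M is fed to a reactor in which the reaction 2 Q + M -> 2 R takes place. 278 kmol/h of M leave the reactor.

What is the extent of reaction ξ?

ξ = 53 kmol/h

For M: n = n₀ − 1ξ → 278 = 331 − 1ξ, giving ξ = 53 kmol/h.
Outlet amounts (n = n₀ + ν ξ):
  Q: 515 − 2(53) = 409
  M: 331 − 1(53) = 278
  R: 0 + 2(53) = 106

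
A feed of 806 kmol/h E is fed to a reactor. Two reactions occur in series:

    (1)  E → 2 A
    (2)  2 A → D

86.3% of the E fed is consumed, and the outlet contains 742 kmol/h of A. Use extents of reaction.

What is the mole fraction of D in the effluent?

0.276

Conversion of E: E consumed = 1ξ₁ = 0.863 × 806 → ξ₁ = 695.6 kmol/h.
A balance: n_A = 0 + 2ξ₁ − 2ξ₂ = 742 → ξ₂ = (2·695.6 − 742)/2 = 324.6 kmol/h.
Outlet amounts (n = n₀ + Σ ν·ξ):
  E: 806 − 1(695.6) = 110.4
  A: 0 + 2(695.6) − 2(324.6) = 742
  D: 0 + 1(324.6) = 324.6
Total out = 1177 kmol/h; y_D = 324.6 / 1177 = 0.2758.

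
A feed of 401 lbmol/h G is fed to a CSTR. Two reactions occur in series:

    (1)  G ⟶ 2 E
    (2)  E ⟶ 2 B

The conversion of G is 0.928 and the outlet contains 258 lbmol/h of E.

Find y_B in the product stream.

0.772

Conversion of G: G consumed = 1ξ₁ = 0.928 × 401 → ξ₁ = 372.1 lbmol/h.
E balance: n_E = 0 + 2ξ₁ − 1ξ₂ = 258 → ξ₂ = (2·372.1 − 258)/1 = 486.3 lbmol/h.
Outlet amounts (n = n₀ + Σ ν·ξ):
  G: 401 − 1(372.1) = 28.87
  E: 0 + 2(372.1) − 1(486.3) = 258
  B: 0 + 2(486.3) = 972.5
Total out = 1259 lbmol/h; y_B = 972.5 / 1259 = 0.7722.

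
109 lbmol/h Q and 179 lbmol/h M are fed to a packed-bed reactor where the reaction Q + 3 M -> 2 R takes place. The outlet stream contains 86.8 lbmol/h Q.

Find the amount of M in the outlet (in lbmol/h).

For Q: n = n₀ − 1ξ → 86.8 = 109 − 1ξ, giving ξ = 22.2 lbmol/h.
Outlet amounts (n = n₀ + ν ξ):
  Q: 109 − 1(22.2) = 86.8
  M: 179 − 3(22.2) = 112.4
  R: 0 + 2(22.2) = 44.4

112 lbmol/h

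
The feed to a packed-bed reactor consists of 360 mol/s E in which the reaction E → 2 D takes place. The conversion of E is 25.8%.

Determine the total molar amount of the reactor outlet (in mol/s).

E reacted = 0.258 × 360 = 92.88 mol/s; ν_E = −1, so ξ = 92.88/1 = 92.88 mol/s.
Outlet amounts (n = n₀ + ν ξ):
  E: 360 − 1(92.88) = 267.1
  D: 0 + 2(92.88) = 185.8
Total out = 267.1 + 185.8 = 452.9 mol/s.

453 mol/s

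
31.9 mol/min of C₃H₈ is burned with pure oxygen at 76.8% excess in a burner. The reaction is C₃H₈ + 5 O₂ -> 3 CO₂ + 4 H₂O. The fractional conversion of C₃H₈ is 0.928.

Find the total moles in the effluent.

Stoichiometric O₂ = 5 × 31.9 = 159.5 mol/min; O₂ fed = 159.5 × 1.768 = 282 mol/min.
Fuel reacted = 0.928 × 31.9 → ξ = 29.6 mol/min.
Outlet (n = n₀ + ν ξ):
  C₃H₈: 31.9 − 1(29.6) = 2.297
  O₂: 282 − 5(29.6) = 134
  CO₂: 0 + 3(29.6) = 88.81
  H₂O: 0 + 4(29.6) = 118.4
Total out = 2.297 + 134 + 88.81 + 118.4 = 343.5 mol/min.

343 mol/min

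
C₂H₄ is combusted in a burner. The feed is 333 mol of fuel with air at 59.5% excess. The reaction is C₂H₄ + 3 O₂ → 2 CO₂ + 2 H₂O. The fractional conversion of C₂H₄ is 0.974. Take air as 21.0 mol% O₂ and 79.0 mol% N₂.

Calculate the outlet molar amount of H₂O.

649 mol

Stoichiometric O₂ = 3 × 333 = 999 mol; O₂ fed = 999 × 1.595 = 1593 mol.
N₂ fed = 1593 × 79/21 = 5994 mol.
Fuel reacted = 0.974 × 333 → ξ = 324.3 mol.
Outlet (n = n₀ + ν ξ):
  C₂H₄: 333 − 1(324.3) = 8.658
  O₂: 1593 − 3(324.3) = 620.4
  N₂: 5994 (inert)
  CO₂: 0 + 2(324.3) = 648.7
  H₂O: 0 + 2(324.3) = 648.7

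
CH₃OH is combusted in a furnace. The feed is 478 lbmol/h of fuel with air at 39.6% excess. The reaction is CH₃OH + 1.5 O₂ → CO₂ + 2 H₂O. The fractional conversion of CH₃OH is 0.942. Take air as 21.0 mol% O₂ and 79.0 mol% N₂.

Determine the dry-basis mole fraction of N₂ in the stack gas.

0.824

Stoichiometric O₂ = 1.5 × 478 = 717 lbmol/h; O₂ fed = 717 × 1.396 = 1001 lbmol/h.
N₂ fed = 1001 × 79/21 = 3765 lbmol/h.
Fuel reacted = 0.942 × 478 → ξ = 450.3 lbmol/h.
Outlet (n = n₀ + ν ξ):
  CH₃OH: 478 − 1(450.3) = 27.72
  O₂: 1001 − 1.5(450.3) = 325.5
  N₂: 3765 (inert)
  CO₂: 0 + 1(450.3) = 450.3
  H₂O: 0 + 2(450.3) = 900.6
Dry total = 4569 lbmol/h; y_N₂ (dry) = 3765 / 4569 = 0.8241.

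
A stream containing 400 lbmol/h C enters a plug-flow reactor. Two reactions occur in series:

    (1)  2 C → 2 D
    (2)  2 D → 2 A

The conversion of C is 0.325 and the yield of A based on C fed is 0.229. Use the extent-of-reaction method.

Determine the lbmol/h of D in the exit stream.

38.4 lbmol/h

Conversion of C: C consumed = 2ξ₁ = 0.325 × 400 → ξ₁ = 65 lbmol/h.
Yield of A: 2ξ₂ / 400 = 0.229 → ξ₂ = 45.8 lbmol/h.
Outlet amounts (n = n₀ + Σ ν·ξ):
  C: 400 − 2(65) = 270
  D: 0 + 2(65) − 2(45.8) = 38.4
  A: 0 + 2(45.8) = 91.6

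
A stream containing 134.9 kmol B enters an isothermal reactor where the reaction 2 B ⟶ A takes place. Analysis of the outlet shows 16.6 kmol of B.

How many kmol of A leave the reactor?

59.2 kmol

For B: n = n₀ − 2ξ → 16.6 = 134.9 − 2ξ, giving ξ = 59.15 kmol.
Outlet amounts (n = n₀ + ν ξ):
  B: 134.9 − 2(59.15) = 16.6
  A: 0 + 1(59.15) = 59.15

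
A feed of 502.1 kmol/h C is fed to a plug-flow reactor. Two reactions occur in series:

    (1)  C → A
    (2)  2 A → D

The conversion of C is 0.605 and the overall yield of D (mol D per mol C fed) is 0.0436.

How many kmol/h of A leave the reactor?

Conversion of C: C consumed = 1ξ₁ = 0.605 × 502.1 → ξ₁ = 303.8 kmol/h.
Yield of D: 1ξ₂ / 502.1 = 0.0436 → ξ₂ = 21.89 kmol/h.
Outlet amounts (n = n₀ + Σ ν·ξ):
  C: 502.1 − 1(303.8) = 198.3
  A: 0 + 1(303.8) − 2(21.89) = 260
  D: 0 + 1(21.89) = 21.89

260 kmol/h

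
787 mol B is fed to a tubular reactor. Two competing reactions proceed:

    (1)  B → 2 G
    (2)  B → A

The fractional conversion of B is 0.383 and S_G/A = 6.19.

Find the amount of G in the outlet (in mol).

Conversion of B: B consumed = 0.383 × 787 = 301.4 mol = 1ξ₁ + 1ξ₂.
Selectivity: 2ξ₁ / (1ξ₂) = 6.19 → ξ₁ = 3.095 ξ₂.
Substitute: (1·3.095 + 1) ξ₂ = 301.4 → ξ₂ = 73.61 mol, ξ₁ = 227.8 mol.
Outlet amounts (n = n₀ + Σ ν·ξ):
  B: 787 − 1(227.8) − 1(73.61) = 485.6
  G: 0 + 2(227.8) = 455.6
  A: 0 + 1(73.61) = 73.61

456 mol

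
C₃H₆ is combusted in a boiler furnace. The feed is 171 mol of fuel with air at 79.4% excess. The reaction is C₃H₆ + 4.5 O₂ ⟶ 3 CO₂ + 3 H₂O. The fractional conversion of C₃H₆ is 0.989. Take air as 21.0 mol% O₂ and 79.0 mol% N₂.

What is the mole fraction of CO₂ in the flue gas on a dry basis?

0.0803

Stoichiometric O₂ = 4.5 × 171 = 769.5 mol; O₂ fed = 769.5 × 1.794 = 1380 mol.
N₂ fed = 1380 × 79/21 = 5193 mol.
Fuel reacted = 0.989 × 171 → ξ = 169.1 mol.
Outlet (n = n₀ + ν ξ):
  C₃H₆: 171 − 1(169.1) = 1.881
  O₂: 1380 − 4.5(169.1) = 619.4
  N₂: 5193 (inert)
  CO₂: 0 + 3(169.1) = 507.4
  H₂O: 0 + 3(169.1) = 507.4
Dry total = 6322 mol; y_CO₂ (dry) = 507.4 / 6322 = 0.08025.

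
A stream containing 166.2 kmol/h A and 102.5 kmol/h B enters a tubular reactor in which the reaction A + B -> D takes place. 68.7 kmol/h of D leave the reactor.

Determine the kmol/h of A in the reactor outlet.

For D: n = n₀ + 1ξ → 68.7 = 0 + 1ξ, giving ξ = 68.7 kmol/h.
Outlet amounts (n = n₀ + ν ξ):
  A: 166.2 − 1(68.7) = 97.5
  B: 102.5 − 1(68.7) = 33.8
  D: 0 + 1(68.7) = 68.7

97.5 kmol/h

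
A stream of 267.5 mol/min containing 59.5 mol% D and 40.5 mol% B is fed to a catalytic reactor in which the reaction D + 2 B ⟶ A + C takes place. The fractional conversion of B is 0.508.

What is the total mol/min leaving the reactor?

B reacted = 0.508 × 108.3 = 55.04 mol/min; ν_B = −2, so ξ = 55.04/2 = 27.52 mol/min.
Outlet amounts (n = n₀ + ν ξ):
  D: 159.2 − 1(27.52) = 131.6
  B: 108.3 − 2(27.52) = 53.3
  A: 0 + 1(27.52) = 27.52
  C: 0 + 1(27.52) = 27.52
Total out = 131.6 + 53.3 + 27.52 + 27.52 = 240 mol/min.

240 mol/min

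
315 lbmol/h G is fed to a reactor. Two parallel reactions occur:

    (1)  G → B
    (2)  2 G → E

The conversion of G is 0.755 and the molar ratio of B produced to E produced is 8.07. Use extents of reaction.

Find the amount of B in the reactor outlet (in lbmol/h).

Conversion of G: G consumed = 0.755 × 315 = 237.8 lbmol/h = 1ξ₁ + 2ξ₂.
Selectivity: 1ξ₁ / (1ξ₂) = 8.07 → ξ₁ = 8.07 ξ₂.
Substitute: (1·8.07 + 2) ξ₂ = 237.8 → ξ₂ = 23.62 lbmol/h, ξ₁ = 190.6 lbmol/h.
Outlet amounts (n = n₀ + Σ ν·ξ):
  G: 315 − 1(190.6) − 2(23.62) = 77.18
  B: 0 + 1(190.6) = 190.6
  E: 0 + 1(23.62) = 23.62

191 lbmol/h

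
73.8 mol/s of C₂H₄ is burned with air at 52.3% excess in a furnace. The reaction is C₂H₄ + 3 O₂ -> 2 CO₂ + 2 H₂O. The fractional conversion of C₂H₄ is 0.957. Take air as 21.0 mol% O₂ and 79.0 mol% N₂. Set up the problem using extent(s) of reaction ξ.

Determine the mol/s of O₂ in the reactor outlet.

125 mol/s

Stoichiometric O₂ = 3 × 73.8 = 221.4 mol/s; O₂ fed = 221.4 × 1.523 = 337.2 mol/s.
N₂ fed = 337.2 × 79/21 = 1268 mol/s.
Fuel reacted = 0.957 × 73.8 → ξ = 70.63 mol/s.
Outlet (n = n₀ + ν ξ):
  C₂H₄: 73.8 − 1(70.63) = 3.173
  O₂: 337.2 − 3(70.63) = 125.3
  N₂: 1268 (inert)
  CO₂: 0 + 2(70.63) = 141.3
  H₂O: 0 + 2(70.63) = 141.3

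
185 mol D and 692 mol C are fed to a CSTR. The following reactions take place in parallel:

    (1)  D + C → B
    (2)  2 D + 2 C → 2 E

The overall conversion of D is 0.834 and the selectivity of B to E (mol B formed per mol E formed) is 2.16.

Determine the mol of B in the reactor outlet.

105 mol

Conversion of D: D consumed = 0.834 × 185 = 154.3 mol = 1ξ₁ + 2ξ₂.
Selectivity: 1ξ₁ / (2ξ₂) = 2.16 → ξ₁ = 4.32 ξ₂.
Substitute: (1·4.32 + 2) ξ₂ = 154.3 → ξ₂ = 24.41 mol, ξ₁ = 105.5 mol.
Outlet amounts (n = n₀ + Σ ν·ξ):
  D: 185 − 1(105.5) − 2(24.41) = 30.71
  C: 692 − 1(105.5) − 2(24.41) = 537.7
  B: 0 + 1(105.5) = 105.5
  E: 0 + 2(24.41) = 48.83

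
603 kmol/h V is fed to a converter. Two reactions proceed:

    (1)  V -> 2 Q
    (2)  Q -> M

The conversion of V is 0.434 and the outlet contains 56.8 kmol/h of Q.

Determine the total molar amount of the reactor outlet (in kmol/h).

865 kmol/h

Conversion of V: V consumed = 1ξ₁ = 0.434 × 603 → ξ₁ = 261.7 kmol/h.
Q balance: n_Q = 0 + 2ξ₁ − 1ξ₂ = 56.8 → ξ₂ = (2·261.7 − 56.8)/1 = 466.6 kmol/h.
Outlet amounts (n = n₀ + Σ ν·ξ):
  V: 603 − 1(261.7) = 341.3
  Q: 0 + 2(261.7) − 1(466.6) = 56.8
  M: 0 + 1(466.6) = 466.6
Total out = 341.3 + 56.8 + 466.6 = 864.7 kmol/h.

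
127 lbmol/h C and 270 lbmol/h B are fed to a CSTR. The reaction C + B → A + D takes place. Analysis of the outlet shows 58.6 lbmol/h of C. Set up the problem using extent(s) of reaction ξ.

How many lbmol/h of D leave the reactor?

For C: n = n₀ − 1ξ → 58.6 = 127 − 1ξ, giving ξ = 68.4 lbmol/h.
Outlet amounts (n = n₀ + ν ξ):
  C: 127 − 1(68.4) = 58.6
  B: 270 − 1(68.4) = 201.6
  A: 0 + 1(68.4) = 68.4
  D: 0 + 1(68.4) = 68.4

68.4 lbmol/h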